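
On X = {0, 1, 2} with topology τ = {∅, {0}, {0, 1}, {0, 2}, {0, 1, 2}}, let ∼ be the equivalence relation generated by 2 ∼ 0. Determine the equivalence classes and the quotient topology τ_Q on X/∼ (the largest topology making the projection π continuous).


X/∼ = {[0=2], [1]}; |τ_Q| = 3.

Equivalence classes: [0=2], [1].
Quotient map π: X → X/∼ sends 0 ↦ [0=2], 1 ↦ [1], 2 ↦ [0=2].
For each subset V ⊆ X/∼, compute π^{-1}(V) ⊆ X and check whether π^{-1}(V) ∈ τ. V is open in τ_Q iff π^{-1}(V) ∈ τ.
  V = {}: π^{-1}(V) = ∅ ∈ τ ✓.
  V = {[0=2]}: π^{-1}(V) = {0, 2} ∈ τ ✓.
  V = {[1]}: π^{-1}(V) = {1} ∉ τ ✗.
  V = {[0=2], [1]}: π^{-1}(V) = {0, 1, 2} ∈ τ ✓.
Open sets in the quotient: τ_Q = {{}, {[0=2]}, {[0=2], [1]}} (3 elements).


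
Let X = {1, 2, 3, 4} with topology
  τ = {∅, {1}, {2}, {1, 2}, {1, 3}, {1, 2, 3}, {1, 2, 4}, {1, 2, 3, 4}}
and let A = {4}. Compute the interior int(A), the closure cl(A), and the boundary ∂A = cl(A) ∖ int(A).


int(A) = ∅, cl(A) = {4}, ∂A = {4}.

Closed sets in (X, τ) are complements of opens:
  closed(X, τ) = {∅, {3}, {4}, {2, 4}, {3, 4}, {1, 3, 4}, {2, 3, 4}, {1, 2, 3, 4}}.
int(A) = ⋃ {U ∈ τ : U ⊆ A}. Opens contained in A: ∅.
Taking the union of these: int(A) = ∅.
cl(A) = ⋂ {C closed : A ⊆ C}. Closed sets containing A: {4}, {2, 4}, {3, 4}, {1, 3, 4}, {2, 3, 4}, {1, 2, 3, 4}.
Intersecting these: cl(A) = {4}.
∂A = cl(A) ∖ int(A) = {4} ∖ ∅ = {4}.


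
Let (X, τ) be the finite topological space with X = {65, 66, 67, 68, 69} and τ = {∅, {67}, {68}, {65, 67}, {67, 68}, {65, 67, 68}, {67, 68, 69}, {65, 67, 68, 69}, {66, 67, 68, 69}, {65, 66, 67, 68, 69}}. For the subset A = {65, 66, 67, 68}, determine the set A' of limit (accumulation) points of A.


A' = {65, 66, 69}

For each x ∈ X, list the open sets U ∈ τ with x ∈ U, then check whether U ∩ (A ∖ {x}) ≠ ∅ for every such U.
  x = 65: opens ∋ x are {65, 67}, {65, 67, 68}, {65, 67, 68, 69}, {65, 66, 67, 68, 69}; each meets A ∖ {65}, so x IS a limit point.
  x = 66: opens ∋ x are {66, 67, 68, 69}, {65, 66, 67, 68, 69}; each meets A ∖ {66}, so x IS a limit point.
  x = 67: open {67} ∋ x has {67} ∩ (A ∖ {67}) = ∅, so x is NOT a limit point.
  x = 68: open {68} ∋ x has {68} ∩ (A ∖ {68}) = ∅, so x is NOT a limit point.
  x = 69: opens ∋ x are {67, 68, 69}, {65, 67, 68, 69}, {66, 67, 68, 69}, {65, 66, 67, 68, 69}; each meets A ∖ {69}, so x IS a limit point.
Collecting: A' = {65, 66, 69}.


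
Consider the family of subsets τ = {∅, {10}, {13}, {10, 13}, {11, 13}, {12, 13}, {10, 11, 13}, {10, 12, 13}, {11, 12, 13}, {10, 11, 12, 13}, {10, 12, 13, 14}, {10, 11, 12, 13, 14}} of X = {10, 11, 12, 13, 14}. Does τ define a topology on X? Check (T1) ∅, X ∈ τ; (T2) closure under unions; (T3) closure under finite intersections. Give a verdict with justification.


τ IS a topology on X.

Axiom (T1): ∅ ∈ τ? Yes; X ∈ τ? Yes.
Axiom (T2/T3): check pairwise unions and intersections of members of τ.
All pairwise intersections and unions checked — each lies in τ. Therefore τ satisfies (T1), (T2), (T3): it IS a topology on X.


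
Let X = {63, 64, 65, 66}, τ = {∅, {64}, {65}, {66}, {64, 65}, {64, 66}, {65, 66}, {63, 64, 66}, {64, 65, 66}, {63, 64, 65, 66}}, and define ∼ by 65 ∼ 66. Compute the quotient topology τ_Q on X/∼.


X/∼ = {[63], [64], [65=66]}; |τ_Q| = 5.

Equivalence classes: [63], [64], [65=66].
Quotient map π: X → X/∼ sends 63 ↦ [63], 64 ↦ [64], 65 ↦ [65=66], 66 ↦ [65=66].
For each subset V ⊆ X/∼, compute π^{-1}(V) ⊆ X and check whether π^{-1}(V) ∈ τ. V is open in τ_Q iff π^{-1}(V) ∈ τ.
  V = {}: π^{-1}(V) = ∅ ∈ τ ✓.
  V = {[63]}: π^{-1}(V) = {63} ∉ τ ✗.
  V = {[64]}: π^{-1}(V) = {64} ∈ τ ✓.
  V = {[63], [64]}: π^{-1}(V) = {63, 64} ∉ τ ✗.
  V = {[65=66]}: π^{-1}(V) = {65, 66} ∈ τ ✓.
  V = {[63], [65=66]}: π^{-1}(V) = {63, 65, 66} ∉ τ ✗.
  V = {[64], [65=66]}: π^{-1}(V) = {64, 65, 66} ∈ τ ✓.
  V = {[63], [64], [65=66]}: π^{-1}(V) = {63, 64, 65, 66} ∈ τ ✓.
Open sets in the quotient: τ_Q = {{}, {[64]}, {[65=66]}, {[64], [65=66]}, {[63], [64], [65=66]}} (5 elements).


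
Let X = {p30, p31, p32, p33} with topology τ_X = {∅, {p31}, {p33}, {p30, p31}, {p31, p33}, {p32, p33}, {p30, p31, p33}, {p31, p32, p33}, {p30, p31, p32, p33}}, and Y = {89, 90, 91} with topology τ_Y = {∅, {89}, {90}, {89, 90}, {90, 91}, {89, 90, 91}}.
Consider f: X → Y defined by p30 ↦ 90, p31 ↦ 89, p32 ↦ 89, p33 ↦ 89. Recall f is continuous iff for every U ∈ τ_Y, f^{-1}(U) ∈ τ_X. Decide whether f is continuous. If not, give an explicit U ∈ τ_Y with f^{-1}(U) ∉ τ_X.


f is NOT continuous.

Compute f^{-1}(U) for each U ∈ τ_Y:
  U = ∅: f^{-1}(U) = ∅ ∈ τ_X ✓.
  U = {89}: f^{-1}(U) = {p31, p32, p33} ∈ τ_X ✓.
  U = {90}: f^{-1}(U) = {p30} ∉ τ_X ✗.
  U = {89, 90}: f^{-1}(U) = {p30, p31, p32, p33} ∈ τ_X ✓.
  U = {90, 91}: f^{-1}(U) = {p30} ∉ τ_X ✗.
  U = {89, 90, 91}: f^{-1}(U) = {p30, p31, p32, p33} ∈ τ_X ✓.
Found U = {90} with f^{-1}(U) = {p30} not in τ_X. Therefore f is NOT continuous.


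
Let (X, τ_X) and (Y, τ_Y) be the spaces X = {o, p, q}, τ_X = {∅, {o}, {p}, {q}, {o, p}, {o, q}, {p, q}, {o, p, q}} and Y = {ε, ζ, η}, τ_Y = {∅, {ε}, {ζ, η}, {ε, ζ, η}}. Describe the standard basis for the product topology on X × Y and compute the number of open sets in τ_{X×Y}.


Basis B = {∅ × ∅, {o} × {ε}, {p} × {ε}, {q} × {ε}, {o, p} × {ε}, {o, q} × {ε}, {o} × {ζ, η}, {p, q} × {ε}, {p} × {ζ, η}, {q} × {ζ, η}, {o} × {ε, ζ, η}, {o, p, q} × {ε}, {p} × {ε, ζ, η}, {q} × {ε, ζ, η}, {o, p} × {ζ, η}, {o, q} × {ζ, η}, {p, q} × {ζ, η}, {o, p} × {ε, ζ, η}, {o, q} × {ε, ζ, η}, {o, p, q} × {ζ, η}, {p, q} × {ε, ζ, η}, {o, p, q} × {ε, ζ, η}}; |τ_{X×Y}| = 64.

Enumerate products U × V with U ∈ τ_X, V ∈ τ_Y (deduplicated):
  ∅ × ∅ = {} (∅)
  {o} × {ε} = {(o,ε)}
  {p} × {ε} = {(p,ε)}
  {q} × {ε} = {(q,ε)}
  {o, p} × {ε} = {(o,ε), (p,ε)}
  {o, q} × {ε} = {(o,ε), (q,ε)}
  {o} × {ζ, η} = {(o,ζ), (o,η)}
  {p, q} × {ε} = {(p,ε), (q,ε)}
  {p} × {ζ, η} = {(p,ζ), (p,η)}
  {q} × {ζ, η} = {(q,ζ), (q,η)}
  {o} × {ε, ζ, η} = {(o,ε), (o,ζ), (o,η)}
  {o, p, q} × {ε} = {(o,ε), (p,ε), (q,ε)}
  {p} × {ε, ζ, η} = {(p,ε), (p,ζ), (p,η)}
  {q} × {ε, ζ, η} = {(q,ε), (q,ζ), (q,η)}
  {o, p} × {ζ, η} = {(o,ζ), (o,η), (p,ζ), (p,η)}
  {o, q} × {ζ, η} = {(o,ζ), (o,η), (q,ζ), (q,η)}
  {p, q} × {ζ, η} = {(p,ζ), (p,η), (q,ζ), (q,η)}
  {o, p} × {ε, ζ, η} = {(o,ε), (o,ζ), (o,η), (p,ε), (p,ζ), (p,η)}
  {o, q} × {ε, ζ, η} = {(o,ε), (o,ζ), (o,η), (q,ε), (q,ζ), (q,η)}
  {o, p, q} × {ζ, η} = {(o,ζ), (o,η), (p,ζ), (p,η), (q,ζ), (q,η)}
  {p, q} × {ε, ζ, η} = {(p,ε), (p,ζ), (p,η), (q,ε), (q,ζ), (q,η)}
  {o, p, q} × {ε, ζ, η} = {(o,ε), (o,ζ), (o,η), (p,ε), (p,ζ), (p,η), (q,ε), (q,ζ), (q,η)}
These 22 distinct sets form the basis B.
Close under arbitrary unions to get τ_{X×Y}; counting gives |τ_{X×Y}| = 64.


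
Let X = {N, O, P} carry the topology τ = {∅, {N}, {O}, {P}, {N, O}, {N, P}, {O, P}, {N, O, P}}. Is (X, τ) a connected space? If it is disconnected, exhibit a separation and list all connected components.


(X, τ) is disconnected; components = [{N}, {O}, {P}].

Find clopen sets (U ∈ τ with X ∖ U ∈ τ):
  U = ∅, X ∖ U = {N, O, P} — both open, so U is clopen.
  U = {N}, X ∖ U = {O, P} — both open, so U is clopen.
  U = {O}, X ∖ U = {N, P} — both open, so U is clopen.
  U = {P}, X ∖ U = {N, O} — both open, so U is clopen.
  U = {N, O}, X ∖ U = {P} — both open, so U is clopen.
  U = {N, P}, X ∖ U = {O} — both open, so U is clopen.
  U = {O, P}, X ∖ U = {N} — both open, so U is clopen.
  U = {N, O, P}, X ∖ U = ∅ — both open, so U is clopen.
Nontrivial clopen(s) exist: e.g. {O}. So (X, τ) is disconnected.
Compute connected components by grouping points that agree on all clopens:
  component: {N}
  component: {O}
  component: {P}


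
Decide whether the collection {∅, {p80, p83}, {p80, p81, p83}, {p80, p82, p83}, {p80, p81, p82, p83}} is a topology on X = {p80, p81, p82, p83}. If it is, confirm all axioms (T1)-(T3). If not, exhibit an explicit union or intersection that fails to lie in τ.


τ IS a topology on X.

Axiom (T1): ∅ ∈ τ? Yes; X ∈ τ? Yes.
Axiom (T2/T3): check pairwise unions and intersections of members of τ.
All pairwise intersections and unions checked — each lies in τ. Therefore τ satisfies (T1), (T2), (T3): it IS a topology on X.


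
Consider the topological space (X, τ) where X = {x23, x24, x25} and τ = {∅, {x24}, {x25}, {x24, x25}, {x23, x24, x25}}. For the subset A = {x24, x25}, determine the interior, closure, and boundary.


int(A) = {x24, x25}, cl(A) = {x23, x24, x25}, ∂A = {x23}.

Closed sets in (X, τ) are complements of opens:
  closed(X, τ) = {∅, {x23}, {x23, x24}, {x23, x25}, {x23, x24, x25}}.
int(A) = ⋃ {U ∈ τ : U ⊆ A}. Opens contained in A: ∅, {x24}, {x25}, {x24, x25}.
Taking the union of these: int(A) = {x24, x25}.
cl(A) = ⋂ {C closed : A ⊆ C}. Closed sets containing A: {x23, x24, x25}.
Intersecting these: cl(A) = {x23, x24, x25}.
∂A = cl(A) ∖ int(A) = {x23, x24, x25} ∖ {x24, x25} = {x23}.


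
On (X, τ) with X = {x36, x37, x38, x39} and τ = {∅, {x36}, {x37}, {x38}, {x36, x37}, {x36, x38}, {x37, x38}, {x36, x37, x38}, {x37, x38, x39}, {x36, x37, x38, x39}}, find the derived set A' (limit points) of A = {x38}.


A' = {x39}

For each x ∈ X, list the open sets U ∈ τ with x ∈ U, then check whether U ∩ (A ∖ {x}) ≠ ∅ for every such U.
  x = x36: open {x36} ∋ x has {x36} ∩ (A ∖ {x36}) = ∅, so x is NOT a limit point.
  x = x37: open {x37} ∋ x has {x37} ∩ (A ∖ {x37}) = ∅, so x is NOT a limit point.
  x = x38: open {x38} ∋ x has {x38} ∩ (A ∖ {x38}) = ∅, so x is NOT a limit point.
  x = x39: opens ∋ x are {x37, x38, x39}, {x36, x37, x38, x39}; each meets A ∖ {x39}, so x IS a limit point.
Collecting: A' = {x39}.


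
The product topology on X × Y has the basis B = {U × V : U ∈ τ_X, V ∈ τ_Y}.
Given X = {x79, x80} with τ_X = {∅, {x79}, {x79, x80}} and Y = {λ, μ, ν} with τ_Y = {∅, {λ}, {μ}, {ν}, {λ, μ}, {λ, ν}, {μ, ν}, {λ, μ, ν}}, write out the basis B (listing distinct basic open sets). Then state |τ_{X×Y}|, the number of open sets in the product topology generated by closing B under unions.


Basis B = {∅ × ∅, {x79} × {λ}, {x79} × {μ}, {x79} × {ν}, {x79} × {λ, μ}, {x79} × {λ, ν}, {x79, x80} × {λ}, {x79} × {μ, ν}, {x79, x80} × {μ}, {x79, x80} × {ν}, {x79} × {λ, μ, ν}, {x79, x80} × {λ, μ}, {x79, x80} × {λ, ν}, {x79, x80} × {μ, ν}, {x79, x80} × {λ, μ, ν}}; |τ_{X×Y}| = 27.

Enumerate products U × V with U ∈ τ_X, V ∈ τ_Y (deduplicated):
  ∅ × ∅ = {} (∅)
  {x79} × {λ} = {(x79,λ)}
  {x79} × {μ} = {(x79,μ)}
  {x79} × {ν} = {(x79,ν)}
  {x79} × {λ, μ} = {(x79,λ), (x79,μ)}
  {x79} × {λ, ν} = {(x79,λ), (x79,ν)}
  {x79, x80} × {λ} = {(x79,λ), (x80,λ)}
  {x79} × {μ, ν} = {(x79,μ), (x79,ν)}
  {x79, x80} × {μ} = {(x79,μ), (x80,μ)}
  {x79, x80} × {ν} = {(x79,ν), (x80,ν)}
  {x79} × {λ, μ, ν} = {(x79,λ), (x79,μ), (x79,ν)}
  {x79, x80} × {λ, μ} = {(x79,λ), (x79,μ), (x80,λ), (x80,μ)}
  {x79, x80} × {λ, ν} = {(x79,λ), (x79,ν), (x80,λ), (x80,ν)}
  {x79, x80} × {μ, ν} = {(x79,μ), (x79,ν), (x80,μ), (x80,ν)}
  {x79, x80} × {λ, μ, ν} = {(x79,λ), (x79,μ), (x79,ν), (x80,λ), (x80,μ), (x80,ν)}
These 15 distinct sets form the basis B.
Close under arbitrary unions to get τ_{X×Y}; counting gives |τ_{X×Y}| = 27.


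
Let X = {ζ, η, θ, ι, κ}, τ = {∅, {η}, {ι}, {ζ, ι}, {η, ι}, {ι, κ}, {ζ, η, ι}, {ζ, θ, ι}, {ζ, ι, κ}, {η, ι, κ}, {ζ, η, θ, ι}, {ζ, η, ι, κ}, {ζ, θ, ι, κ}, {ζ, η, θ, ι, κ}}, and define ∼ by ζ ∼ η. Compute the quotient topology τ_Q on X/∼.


X/∼ = {[ζ=η], [θ], [ι], [κ]}; |τ_Q| = 7.

Equivalence classes: [ζ=η], [θ], [ι], [κ].
Quotient map π: X → X/∼ sends ζ ↦ [ζ=η], η ↦ [ζ=η], θ ↦ [θ], ι ↦ [ι], κ ↦ [κ].
For each subset V ⊆ X/∼, compute π^{-1}(V) ⊆ X and check whether π^{-1}(V) ∈ τ. V is open in τ_Q iff π^{-1}(V) ∈ τ.
  V = {}: π^{-1}(V) = ∅ ∈ τ ✓.
  V = {[ζ=η]}: π^{-1}(V) = {ζ, η} ∉ τ ✗.
  V = {[θ]}: π^{-1}(V) = {θ} ∉ τ ✗.
  V = {[ζ=η], [θ]}: π^{-1}(V) = {ζ, η, θ} ∉ τ ✗.
  V = {[ι]}: π^{-1}(V) = {ι} ∈ τ ✓.
  V = {[ζ=η], [ι]}: π^{-1}(V) = {ζ, η, ι} ∈ τ ✓.
  V = {[θ], [ι]}: π^{-1}(V) = {θ, ι} ∉ τ ✗.
  V = {[ζ=η], [θ], [ι]}: π^{-1}(V) = {ζ, η, θ, ι} ∈ τ ✓.
  V = {[κ]}: π^{-1}(V) = {κ} ∉ τ ✗.
  V = {[ζ=η], [κ]}: π^{-1}(V) = {ζ, η, κ} ∉ τ ✗.
  V = {[θ], [κ]}: π^{-1}(V) = {θ, κ} ∉ τ ✗.
  V = {[ζ=η], [θ], [κ]}: π^{-1}(V) = {ζ, η, θ, κ} ∉ τ ✗.
  V = {[ι], [κ]}: π^{-1}(V) = {ι, κ} ∈ τ ✓.
  V = {[ζ=η], [ι], [κ]}: π^{-1}(V) = {ζ, η, ι, κ} ∈ τ ✓.
  V = {[θ], [ι], [κ]}: π^{-1}(V) = {θ, ι, κ} ∉ τ ✗.
  V = {[ζ=η], [θ], [ι], [κ]}: π^{-1}(V) = {ζ, η, θ, ι, κ} ∈ τ ✓.
Open sets in the quotient: τ_Q = {{}, {[ι]}, {[ζ=η], [ι]}, {[ζ=η], [θ], [ι]}, {[ι], [κ]}, {[ζ=η], [ι], [κ]}, {[ζ=η], [θ], [ι], [κ]}} (7 elements).


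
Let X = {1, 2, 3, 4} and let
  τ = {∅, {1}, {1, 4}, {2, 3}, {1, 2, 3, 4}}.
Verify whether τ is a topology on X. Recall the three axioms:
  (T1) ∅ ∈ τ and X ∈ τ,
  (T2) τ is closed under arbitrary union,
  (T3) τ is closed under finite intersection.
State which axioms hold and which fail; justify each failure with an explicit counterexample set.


τ is NOT a topology on X.

Axiom (T1): ∅ ∈ τ? Yes; X ∈ τ? Yes.
Axiom (T2/T3): check pairwise unions and intersections of members of τ.
Counterexample for (T2): {1} ∪ {2, 3} = {1, 2, 3} ∉ τ. Therefore τ is NOT a topology.


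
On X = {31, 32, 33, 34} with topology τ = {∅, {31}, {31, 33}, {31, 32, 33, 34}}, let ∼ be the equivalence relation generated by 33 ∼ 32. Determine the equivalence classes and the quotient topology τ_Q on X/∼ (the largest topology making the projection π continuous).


X/∼ = {[31], [32=33], [34]}; |τ_Q| = 3.

Equivalence classes: [31], [32=33], [34].
Quotient map π: X → X/∼ sends 31 ↦ [31], 32 ↦ [32=33], 33 ↦ [32=33], 34 ↦ [34].
For each subset V ⊆ X/∼, compute π^{-1}(V) ⊆ X and check whether π^{-1}(V) ∈ τ. V is open in τ_Q iff π^{-1}(V) ∈ τ.
  V = {}: π^{-1}(V) = ∅ ∈ τ ✓.
  V = {[31]}: π^{-1}(V) = {31} ∈ τ ✓.
  V = {[32=33]}: π^{-1}(V) = {32, 33} ∉ τ ✗.
  V = {[31], [32=33]}: π^{-1}(V) = {31, 32, 33} ∉ τ ✗.
  V = {[34]}: π^{-1}(V) = {34} ∉ τ ✗.
  V = {[31], [34]}: π^{-1}(V) = {31, 34} ∉ τ ✗.
  V = {[32=33], [34]}: π^{-1}(V) = {32, 33, 34} ∉ τ ✗.
  V = {[31], [32=33], [34]}: π^{-1}(V) = {31, 32, 33, 34} ∈ τ ✓.
Open sets in the quotient: τ_Q = {{}, {[31]}, {[31], [32=33], [34]}} (3 elements).


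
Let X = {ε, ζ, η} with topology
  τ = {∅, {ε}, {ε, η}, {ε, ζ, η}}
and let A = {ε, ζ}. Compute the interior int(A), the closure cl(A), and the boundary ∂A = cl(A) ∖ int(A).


int(A) = {ε}, cl(A) = {ε, ζ, η}, ∂A = {ζ, η}.

Closed sets in (X, τ) are complements of opens:
  closed(X, τ) = {∅, {ζ}, {ζ, η}, {ε, ζ, η}}.
int(A) = ⋃ {U ∈ τ : U ⊆ A}. Opens contained in A: ∅, {ε}.
Taking the union of these: int(A) = {ε}.
cl(A) = ⋂ {C closed : A ⊆ C}. Closed sets containing A: {ε, ζ, η}.
Intersecting these: cl(A) = {ε, ζ, η}.
∂A = cl(A) ∖ int(A) = {ε, ζ, η} ∖ {ε} = {ζ, η}.


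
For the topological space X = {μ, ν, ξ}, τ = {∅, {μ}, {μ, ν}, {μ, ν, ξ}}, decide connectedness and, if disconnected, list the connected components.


(X, τ) is connected.

Find clopen sets (U ∈ τ with X ∖ U ∈ τ):
  U = ∅, X ∖ U = {μ, ν, ξ} — both open, so U is clopen.
  U = {μ, ν, ξ}, X ∖ U = ∅ — both open, so U is clopen.
Only trivial clopens (∅ and X) exist, so (X, τ) is connected.
Compute connected components by grouping points that agree on all clopens:
  component: {μ, ν, ξ}


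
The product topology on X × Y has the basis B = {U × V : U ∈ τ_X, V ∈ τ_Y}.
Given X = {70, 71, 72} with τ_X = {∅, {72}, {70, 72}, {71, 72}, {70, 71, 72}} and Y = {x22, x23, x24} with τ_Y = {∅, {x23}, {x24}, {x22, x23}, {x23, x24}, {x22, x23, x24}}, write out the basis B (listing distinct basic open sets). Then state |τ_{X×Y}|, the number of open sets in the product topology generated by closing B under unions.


Basis B = {∅ × ∅, {72} × {x23}, {72} × {x24}, {70, 72} × {x23}, {70, 72} × {x24}, {71, 72} × {x23}, {71, 72} × {x24}, {72} × {x22, x23}, {72} × {x23, x24}, {70, 71, 72} × {x23}, {70, 71, 72} × {x24}, {72} × {x22, x23, x24}, {70, 72} × {x22, x23}, {70, 72} × {x23, x24}, {71, 72} × {x22, x23}, {71, 72} × {x23, x24}, {70, 72} × {x22, x23, x24}, {70, 71, 72} × {x22, x23}, {70, 71, 72} × {x23, x24}, {71, 72} × {x22, x23, x24}, {70, 71, 72} × {x22, x23, x24}}; |τ_{X×Y}| = 70.

Enumerate products U × V with U ∈ τ_X, V ∈ τ_Y (deduplicated):
  ∅ × ∅ = {} (∅)
  {72} × {x23} = {(72,x23)}
  {72} × {x24} = {(72,x24)}
  {70, 72} × {x23} = {(70,x23), (72,x23)}
  {70, 72} × {x24} = {(70,x24), (72,x24)}
  {71, 72} × {x23} = {(71,x23), (72,x23)}
  {71, 72} × {x24} = {(71,x24), (72,x24)}
  {72} × {x22, x23} = {(72,x22), (72,x23)}
  {72} × {x23, x24} = {(72,x23), (72,x24)}
  {70, 71, 72} × {x23} = {(70,x23), (71,x23), (72,x23)}
  {70, 71, 72} × {x24} = {(70,x24), (71,x24), (72,x24)}
  {72} × {x22, x23, x24} = {(72,x22), (72,x23), (72,x24)}
  {70, 72} × {x22, x23} = {(70,x22), (70,x23), (72,x22), (72,x23)}
  {70, 72} × {x23, x24} = {(70,x23), (70,x24), (72,x23), (72,x24)}
  {71, 72} × {x22, x23} = {(71,x22), (71,x23), (72,x22), (72,x23)}
  {71, 72} × {x23, x24} = {(71,x23), (71,x24), (72,x23), (72,x24)}
  {70, 72} × {x22, x23, x24} = {(70,x22), (70,x23), (70,x24), (72,x22), (72,x23), (72,x24)}
  {70, 71, 72} × {x22, x23} = {(70,x22), (70,x23), (71,x22), (71,x23), (72,x22), (72,x23)}
  {70, 71, 72} × {x23, x24} = {(70,x23), (70,x24), (71,x23), (71,x24), (72,x23), (72,x24)}
  {71, 72} × {x22, x23, x24} = {(71,x22), (71,x23), (71,x24), (72,x22), (72,x23), (72,x24)}
  {70, 71, 72} × {x22, x23, x24} = {(70,x22), (70,x23), (70,x24), (71,x22), (71,x23), (71,x24), (72,x22), (72,x23), (72,x24)}
These 21 distinct sets form the basis B.
Close under arbitrary unions to get τ_{X×Y}; counting gives |τ_{X×Y}| = 70.


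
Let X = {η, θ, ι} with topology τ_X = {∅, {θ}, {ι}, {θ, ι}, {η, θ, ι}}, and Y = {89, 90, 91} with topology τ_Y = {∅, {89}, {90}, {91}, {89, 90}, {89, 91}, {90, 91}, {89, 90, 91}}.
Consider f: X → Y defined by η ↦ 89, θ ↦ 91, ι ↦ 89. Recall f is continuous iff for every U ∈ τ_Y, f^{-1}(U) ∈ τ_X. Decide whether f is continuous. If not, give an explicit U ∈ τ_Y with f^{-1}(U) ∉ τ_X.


f is NOT continuous.

Compute f^{-1}(U) for each U ∈ τ_Y:
  U = ∅: f^{-1}(U) = ∅ ∈ τ_X ✓.
  U = {89}: f^{-1}(U) = {η, ι} ∉ τ_X ✗.
  U = {90}: f^{-1}(U) = ∅ ∈ τ_X ✓.
  U = {91}: f^{-1}(U) = {θ} ∈ τ_X ✓.
  U = {89, 90}: f^{-1}(U) = {η, ι} ∉ τ_X ✗.
  U = {89, 91}: f^{-1}(U) = {η, θ, ι} ∈ τ_X ✓.
  U = {90, 91}: f^{-1}(U) = {θ} ∈ τ_X ✓.
  U = {89, 90, 91}: f^{-1}(U) = {η, θ, ι} ∈ τ_X ✓.
Found U = {89} with f^{-1}(U) = {η, ι} not in τ_X. Therefore f is NOT continuous.


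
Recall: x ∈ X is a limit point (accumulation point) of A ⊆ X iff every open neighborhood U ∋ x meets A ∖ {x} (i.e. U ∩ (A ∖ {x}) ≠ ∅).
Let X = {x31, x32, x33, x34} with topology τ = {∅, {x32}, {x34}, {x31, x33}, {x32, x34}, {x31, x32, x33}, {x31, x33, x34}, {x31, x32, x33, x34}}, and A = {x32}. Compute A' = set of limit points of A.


A' = ∅

For each x ∈ X, list the open sets U ∈ τ with x ∈ U, then check whether U ∩ (A ∖ {x}) ≠ ∅ for every such U.
  x = x31: open {x31, x33} ∋ x has {x31, x33} ∩ (A ∖ {x31}) = ∅, so x is NOT a limit point.
  x = x32: open {x32} ∋ x has {x32} ∩ (A ∖ {x32}) = ∅, so x is NOT a limit point.
  x = x33: open {x31, x33} ∋ x has {x31, x33} ∩ (A ∖ {x33}) = ∅, so x is NOT a limit point.
  x = x34: open {x34} ∋ x has {x34} ∩ (A ∖ {x34}) = ∅, so x is NOT a limit point.
Collecting: A' = ∅.


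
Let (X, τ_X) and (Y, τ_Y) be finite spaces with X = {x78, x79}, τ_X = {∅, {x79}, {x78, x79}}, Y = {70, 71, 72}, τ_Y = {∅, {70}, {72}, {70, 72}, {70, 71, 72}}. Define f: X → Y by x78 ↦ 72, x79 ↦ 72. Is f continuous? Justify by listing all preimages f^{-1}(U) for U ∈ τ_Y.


f IS continuous.

Compute f^{-1}(U) for each U ∈ τ_Y:
  U = ∅: f^{-1}(U) = ∅ ∈ τ_X ✓.
  U = {70}: f^{-1}(U) = ∅ ∈ τ_X ✓.
  U = {72}: f^{-1}(U) = {x78, x79} ∈ τ_X ✓.
  U = {70, 72}: f^{-1}(U) = {x78, x79} ∈ τ_X ✓.
  U = {70, 71, 72}: f^{-1}(U) = {x78, x79} ∈ τ_X ✓.
Every preimage lies in τ_X, so f IS continuous.


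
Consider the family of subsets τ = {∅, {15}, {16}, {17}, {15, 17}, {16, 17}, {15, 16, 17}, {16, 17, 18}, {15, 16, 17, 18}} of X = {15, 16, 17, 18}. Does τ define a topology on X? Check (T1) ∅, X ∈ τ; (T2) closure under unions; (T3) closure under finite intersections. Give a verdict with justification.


τ is NOT a topology on X.

Axiom (T1): ∅ ∈ τ? Yes; X ∈ τ? Yes.
Axiom (T2/T3): check pairwise unions and intersections of members of τ.
Counterexample for (T2): {15} ∪ {16} = {15, 16} ∉ τ. Therefore τ is NOT a topology.


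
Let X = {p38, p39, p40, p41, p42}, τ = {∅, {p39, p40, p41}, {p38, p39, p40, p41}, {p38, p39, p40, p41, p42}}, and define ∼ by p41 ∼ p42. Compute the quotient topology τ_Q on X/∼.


X/∼ = {[p38], [p39], [p40], [p41=p42]}; |τ_Q| = 2.

Equivalence classes: [p38], [p39], [p40], [p41=p42].
Quotient map π: X → X/∼ sends p38 ↦ [p38], p39 ↦ [p39], p40 ↦ [p40], p41 ↦ [p41=p42], p42 ↦ [p41=p42].
For each subset V ⊆ X/∼, compute π^{-1}(V) ⊆ X and check whether π^{-1}(V) ∈ τ. V is open in τ_Q iff π^{-1}(V) ∈ τ.
  V = {}: π^{-1}(V) = ∅ ∈ τ ✓.
  V = {[p38]}: π^{-1}(V) = {p38} ∉ τ ✗.
  V = {[p39]}: π^{-1}(V) = {p39} ∉ τ ✗.
  V = {[p38], [p39]}: π^{-1}(V) = {p38, p39} ∉ τ ✗.
  V = {[p40]}: π^{-1}(V) = {p40} ∉ τ ✗.
  V = {[p38], [p40]}: π^{-1}(V) = {p38, p40} ∉ τ ✗.
  V = {[p39], [p40]}: π^{-1}(V) = {p39, p40} ∉ τ ✗.
  V = {[p38], [p39], [p40]}: π^{-1}(V) = {p38, p39, p40} ∉ τ ✗.
  V = {[p41=p42]}: π^{-1}(V) = {p41, p42} ∉ τ ✗.
  V = {[p38], [p41=p42]}: π^{-1}(V) = {p38, p41, p42} ∉ τ ✗.
  V = {[p39], [p41=p42]}: π^{-1}(V) = {p39, p41, p42} ∉ τ ✗.
  V = {[p38], [p39], [p41=p42]}: π^{-1}(V) = {p38, p39, p41, p42} ∉ τ ✗.
  V = {[p40], [p41=p42]}: π^{-1}(V) = {p40, p41, p42} ∉ τ ✗.
  V = {[p38], [p40], [p41=p42]}: π^{-1}(V) = {p38, p40, p41, p42} ∉ τ ✗.
  V = {[p39], [p40], [p41=p42]}: π^{-1}(V) = {p39, p40, p41, p42} ∉ τ ✗.
  V = {[p38], [p39], [p40], [p41=p42]}: π^{-1}(V) = {p38, p39, p40, p41, p42} ∈ τ ✓.
Open sets in the quotient: τ_Q = {{}, {[p38], [p39], [p40], [p41=p42]}} (2 elements).


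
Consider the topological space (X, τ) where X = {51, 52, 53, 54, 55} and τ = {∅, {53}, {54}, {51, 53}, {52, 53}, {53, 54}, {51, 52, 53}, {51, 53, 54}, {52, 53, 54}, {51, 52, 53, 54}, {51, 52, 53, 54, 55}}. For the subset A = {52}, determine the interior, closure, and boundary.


int(A) = ∅, cl(A) = {52, 55}, ∂A = {52, 55}.

Closed sets in (X, τ) are complements of opens:
  closed(X, τ) = {∅, {55}, {51, 55}, {52, 55}, {54, 55}, {51, 52, 55}, {51, 54, 55}, {52, 54, 55}, {51, 52, 53, 55}, {51, 52, 54, 55}, {51, 52, 53, 54, 55}}.
int(A) = ⋃ {U ∈ τ : U ⊆ A}. Opens contained in A: ∅.
Taking the union of these: int(A) = ∅.
cl(A) = ⋂ {C closed : A ⊆ C}. Closed sets containing A: {52, 55}, {51, 52, 55}, {52, 54, 55}, {51, 52, 53, 55}, {51, 52, 54, 55}, {51, 52, 53, 54, 55}.
Intersecting these: cl(A) = {52, 55}.
∂A = cl(A) ∖ int(A) = {52, 55} ∖ ∅ = {52, 55}.


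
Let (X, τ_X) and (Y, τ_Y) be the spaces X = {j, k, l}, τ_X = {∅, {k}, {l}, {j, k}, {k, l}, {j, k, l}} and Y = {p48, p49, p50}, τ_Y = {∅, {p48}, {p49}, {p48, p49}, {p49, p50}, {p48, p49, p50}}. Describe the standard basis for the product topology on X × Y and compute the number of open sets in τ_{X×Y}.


Basis B = {∅ × ∅, {k} × {p48}, {k} × {p49}, {l} × {p48}, {l} × {p49}, {j, k} × {p48}, {j, k} × {p49}, {k} × {p48, p49}, {k, l} × {p48}, {k} × {p49, p50}, {k, l} × {p49}, {l} × {p48, p49}, {l} × {p49, p50}, {j, k, l} × {p48}, {j, k, l} × {p49}, {k} × {p48, p49, p50}, {l} × {p48, p49, p50}, {j, k} × {p48, p49}, {j, k} × {p49, p50}, {k, l} × {p48, p49}, {k, l} × {p49, p50}, {j, k} × {p48, p49, p50}, {j, k, l} × {p48, p49}, {j, k, l} × {p49, p50}, {k, l} × {p48, p49, p50}, {j, k, l} × {p48, p49, p50}}; |τ_{X×Y}| = 108.

Enumerate products U × V with U ∈ τ_X, V ∈ τ_Y (deduplicated):
  ∅ × ∅ = {} (∅)
  {k} × {p48} = {(k,p48)}
  {k} × {p49} = {(k,p49)}
  {l} × {p48} = {(l,p48)}
  {l} × {p49} = {(l,p49)}
  {j, k} × {p48} = {(j,p48), (k,p48)}
  {j, k} × {p49} = {(j,p49), (k,p49)}
  {k} × {p48, p49} = {(k,p48), (k,p49)}
  {k, l} × {p48} = {(k,p48), (l,p48)}
  {k} × {p49, p50} = {(k,p49), (k,p50)}
  {k, l} × {p49} = {(k,p49), (l,p49)}
  {l} × {p48, p49} = {(l,p48), (l,p49)}
  {l} × {p49, p50} = {(l,p49), (l,p50)}
  {j, k, l} × {p48} = {(j,p48), (k,p48), (l,p48)}
  {j, k, l} × {p49} = {(j,p49), (k,p49), (l,p49)}
  {k} × {p48, p49, p50} = {(k,p48), (k,p49), (k,p50)}
  {l} × {p48, p49, p50} = {(l,p48), (l,p49), (l,p50)}
  {j, k} × {p48, p49} = {(j,p48), (j,p49), (k,p48), (k,p49)}
  {j, k} × {p49, p50} = {(j,p49), (j,p50), (k,p49), (k,p50)}
  {k, l} × {p48, p49} = {(k,p48), (k,p49), (l,p48), (l,p49)}
  {k, l} × {p49, p50} = {(k,p49), (k,p50), (l,p49), (l,p50)}
  {j, k} × {p48, p49, p50} = {(j,p48), (j,p49), (j,p50), (k,p48), (k,p49), (k,p50)}
  {j, k, l} × {p48, p49} = {(j,p48), (j,p49), (k,p48), (k,p49), (l,p48), (l,p49)}
  {j, k, l} × {p49, p50} = {(j,p49), (j,p50), (k,p49), (k,p50), (l,p49), (l,p50)}
  {k, l} × {p48, p49, p50} = {(k,p48), (k,p49), (k,p50), (l,p48), (l,p49), (l,p50)}
  {j, k, l} × {p48, p49, p50} = {(j,p48), (j,p49), (j,p50), (k,p48), (k,p49), (k,p50), (l,p48), (l,p49), (l,p50)}
These 26 distinct sets form the basis B.
Close under arbitrary unions to get τ_{X×Y}; counting gives |τ_{X×Y}| = 108.


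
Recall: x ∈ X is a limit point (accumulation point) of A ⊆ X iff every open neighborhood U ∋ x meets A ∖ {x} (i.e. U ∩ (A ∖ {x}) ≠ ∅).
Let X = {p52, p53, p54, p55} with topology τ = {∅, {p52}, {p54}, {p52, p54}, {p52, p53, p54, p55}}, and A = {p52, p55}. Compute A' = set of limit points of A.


A' = {p53, p55}

For each x ∈ X, list the open sets U ∈ τ with x ∈ U, then check whether U ∩ (A ∖ {x}) ≠ ∅ for every such U.
  x = p52: open {p52} ∋ x has {p52} ∩ (A ∖ {p52}) = ∅, so x is NOT a limit point.
  x = p53: opens ∋ x are {p52, p53, p54, p55}; each meets A ∖ {p53}, so x IS a limit point.
  x = p54: open {p54} ∋ x has {p54} ∩ (A ∖ {p54}) = ∅, so x is NOT a limit point.
  x = p55: opens ∋ x are {p52, p53, p54, p55}; each meets A ∖ {p55}, so x IS a limit point.
Collecting: A' = {p53, p55}.


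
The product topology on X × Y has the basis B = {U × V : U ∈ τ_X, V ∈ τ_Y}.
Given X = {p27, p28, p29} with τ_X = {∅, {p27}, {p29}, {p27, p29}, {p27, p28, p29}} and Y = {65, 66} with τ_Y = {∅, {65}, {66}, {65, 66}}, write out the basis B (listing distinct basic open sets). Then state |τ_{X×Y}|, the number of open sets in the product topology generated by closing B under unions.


Basis B = {∅ × ∅, {p27} × {65}, {p27} × {66}, {p29} × {65}, {p29} × {66}, {p27} × {65, 66}, {p27, p29} × {65}, {p27, p29} × {66}, {p29} × {65, 66}, {p27, p28, p29} × {65}, {p27, p28, p29} × {66}, {p27, p29} × {65, 66}, {p27, p28, p29} × {65, 66}}; |τ_{X×Y}| = 25.

Enumerate products U × V with U ∈ τ_X, V ∈ τ_Y (deduplicated):
  ∅ × ∅ = {} (∅)
  {p27} × {65} = {(p27,65)}
  {p27} × {66} = {(p27,66)}
  {p29} × {65} = {(p29,65)}
  {p29} × {66} = {(p29,66)}
  {p27} × {65, 66} = {(p27,65), (p27,66)}
  {p27, p29} × {65} = {(p27,65), (p29,65)}
  {p27, p29} × {66} = {(p27,66), (p29,66)}
  {p29} × {65, 66} = {(p29,65), (p29,66)}
  {p27, p28, p29} × {65} = {(p27,65), (p28,65), (p29,65)}
  {p27, p28, p29} × {66} = {(p27,66), (p28,66), (p29,66)}
  {p27, p29} × {65, 66} = {(p27,65), (p27,66), (p29,65), (p29,66)}
  {p27, p28, p29} × {65, 66} = {(p27,65), (p27,66), (p28,65), (p28,66), (p29,65), (p29,66)}
These 13 distinct sets form the basis B.
Close under arbitrary unions to get τ_{X×Y}; counting gives |τ_{X×Y}| = 25.


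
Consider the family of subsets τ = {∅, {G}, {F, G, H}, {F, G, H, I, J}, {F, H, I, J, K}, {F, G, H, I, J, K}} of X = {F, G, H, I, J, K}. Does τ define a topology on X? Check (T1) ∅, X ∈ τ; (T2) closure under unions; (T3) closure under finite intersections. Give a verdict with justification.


τ is NOT a topology on X.

Axiom (T1): ∅ ∈ τ? Yes; X ∈ τ? Yes.
Axiom (T2/T3): check pairwise unions and intersections of members of τ.
Counterexample for (T3): {F, G, H} ∩ {F, H, I, J, K} = {F, H} ∉ τ. Therefore τ is NOT a topology.


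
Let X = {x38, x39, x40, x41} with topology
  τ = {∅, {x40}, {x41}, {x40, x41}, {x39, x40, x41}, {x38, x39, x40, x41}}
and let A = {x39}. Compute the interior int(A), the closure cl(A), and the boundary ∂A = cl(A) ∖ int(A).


int(A) = ∅, cl(A) = {x38, x39}, ∂A = {x38, x39}.

Closed sets in (X, τ) are complements of opens:
  closed(X, τ) = {∅, {x38}, {x38, x39}, {x38, x39, x40}, {x38, x39, x41}, {x38, x39, x40, x41}}.
int(A) = ⋃ {U ∈ τ : U ⊆ A}. Opens contained in A: ∅.
Taking the union of these: int(A) = ∅.
cl(A) = ⋂ {C closed : A ⊆ C}. Closed sets containing A: {x38, x39}, {x38, x39, x40}, {x38, x39, x41}, {x38, x39, x40, x41}.
Intersecting these: cl(A) = {x38, x39}.
∂A = cl(A) ∖ int(A) = {x38, x39} ∖ ∅ = {x38, x39}.


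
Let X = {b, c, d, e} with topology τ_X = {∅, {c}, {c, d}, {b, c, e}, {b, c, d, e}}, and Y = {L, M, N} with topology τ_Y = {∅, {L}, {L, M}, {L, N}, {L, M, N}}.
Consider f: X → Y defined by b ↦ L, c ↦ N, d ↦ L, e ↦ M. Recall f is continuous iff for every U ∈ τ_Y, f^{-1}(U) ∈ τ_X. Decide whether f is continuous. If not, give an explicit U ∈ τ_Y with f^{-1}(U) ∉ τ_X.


f is NOT continuous.

Compute f^{-1}(U) for each U ∈ τ_Y:
  U = ∅: f^{-1}(U) = ∅ ∈ τ_X ✓.
  U = {L}: f^{-1}(U) = {b, d} ∉ τ_X ✗.
  U = {L, M}: f^{-1}(U) = {b, d, e} ∉ τ_X ✗.
  U = {L, N}: f^{-1}(U) = {b, c, d} ∉ τ_X ✗.
  U = {L, M, N}: f^{-1}(U) = {b, c, d, e} ∈ τ_X ✓.
Found U = {L} with f^{-1}(U) = {b, d} not in τ_X. Therefore f is NOT continuous.


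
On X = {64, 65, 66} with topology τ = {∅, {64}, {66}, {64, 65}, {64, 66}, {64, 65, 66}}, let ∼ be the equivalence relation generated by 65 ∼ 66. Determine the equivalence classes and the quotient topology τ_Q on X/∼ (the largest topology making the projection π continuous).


X/∼ = {[64], [65=66]}; |τ_Q| = 3.

Equivalence classes: [64], [65=66].
Quotient map π: X → X/∼ sends 64 ↦ [64], 65 ↦ [65=66], 66 ↦ [65=66].
For each subset V ⊆ X/∼, compute π^{-1}(V) ⊆ X and check whether π^{-1}(V) ∈ τ. V is open in τ_Q iff π^{-1}(V) ∈ τ.
  V = {}: π^{-1}(V) = ∅ ∈ τ ✓.
  V = {[64]}: π^{-1}(V) = {64} ∈ τ ✓.
  V = {[65=66]}: π^{-1}(V) = {65, 66} ∉ τ ✗.
  V = {[64], [65=66]}: π^{-1}(V) = {64, 65, 66} ∈ τ ✓.
Open sets in the quotient: τ_Q = {{}, {[64]}, {[64], [65=66]}} (3 elements).


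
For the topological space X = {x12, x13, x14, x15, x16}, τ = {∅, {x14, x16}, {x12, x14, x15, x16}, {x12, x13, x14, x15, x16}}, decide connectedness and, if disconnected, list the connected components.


(X, τ) is connected.

Find clopen sets (U ∈ τ with X ∖ U ∈ τ):
  U = ∅, X ∖ U = {x12, x13, x14, x15, x16} — both open, so U is clopen.
  U = {x12, x13, x14, x15, x16}, X ∖ U = ∅ — both open, so U is clopen.
Only trivial clopens (∅ and X) exist, so (X, τ) is connected.
Compute connected components by grouping points that agree on all clopens:
  component: {x12, x13, x14, x15, x16}


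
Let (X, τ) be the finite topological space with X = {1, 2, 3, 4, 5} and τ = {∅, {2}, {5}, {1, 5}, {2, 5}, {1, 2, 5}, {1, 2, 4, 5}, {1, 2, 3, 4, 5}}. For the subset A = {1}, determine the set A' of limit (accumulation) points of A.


A' = {3, 4}

For each x ∈ X, list the open sets U ∈ τ with x ∈ U, then check whether U ∩ (A ∖ {x}) ≠ ∅ for every such U.
  x = 1: open {1, 5} ∋ x has {1, 5} ∩ (A ∖ {1}) = ∅, so x is NOT a limit point.
  x = 2: open {2} ∋ x has {2} ∩ (A ∖ {2}) = ∅, so x is NOT a limit point.
  x = 3: opens ∋ x are {1, 2, 3, 4, 5}; each meets A ∖ {3}, so x IS a limit point.
  x = 4: opens ∋ x are {1, 2, 4, 5}, {1, 2, 3, 4, 5}; each meets A ∖ {4}, so x IS a limit point.
  x = 5: open {5} ∋ x has {5} ∩ (A ∖ {5}) = ∅, so x is NOT a limit point.
Collecting: A' = {3, 4}.


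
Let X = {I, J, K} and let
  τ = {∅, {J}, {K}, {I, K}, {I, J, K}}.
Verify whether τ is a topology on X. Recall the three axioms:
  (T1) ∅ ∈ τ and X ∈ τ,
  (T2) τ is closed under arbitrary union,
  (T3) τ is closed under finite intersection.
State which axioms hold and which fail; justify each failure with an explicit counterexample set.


τ is NOT a topology on X.

Axiom (T1): ∅ ∈ τ? Yes; X ∈ τ? Yes.
Axiom (T2/T3): check pairwise unions and intersections of members of τ.
Counterexample for (T2): {J} ∪ {K} = {J, K} ∉ τ. Therefore τ is NOT a topology.


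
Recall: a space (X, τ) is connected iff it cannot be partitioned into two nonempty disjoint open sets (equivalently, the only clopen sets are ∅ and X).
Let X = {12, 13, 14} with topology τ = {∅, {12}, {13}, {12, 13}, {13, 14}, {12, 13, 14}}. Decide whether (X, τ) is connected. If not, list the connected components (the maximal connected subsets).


(X, τ) is disconnected; components = [{12}, {13, 14}].

Find clopen sets (U ∈ τ with X ∖ U ∈ τ):
  U = ∅, X ∖ U = {12, 13, 14} — both open, so U is clopen.
  U = {12}, X ∖ U = {13, 14} — both open, so U is clopen.
  U = {13, 14}, X ∖ U = {12} — both open, so U is clopen.
  U = {12, 13, 14}, X ∖ U = ∅ — both open, so U is clopen.
Nontrivial clopen(s) exist: e.g. {13, 14}. So (X, τ) is disconnected.
Compute connected components by grouping points that agree on all clopens:
  component: {12}
  component: {13, 14}


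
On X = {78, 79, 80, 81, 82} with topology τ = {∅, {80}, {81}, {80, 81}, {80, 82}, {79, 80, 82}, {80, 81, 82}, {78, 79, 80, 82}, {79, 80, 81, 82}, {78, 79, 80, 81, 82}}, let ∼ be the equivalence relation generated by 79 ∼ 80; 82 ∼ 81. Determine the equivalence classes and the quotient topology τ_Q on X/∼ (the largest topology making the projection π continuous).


X/∼ = {[78], [79=80], [81=82]}; |τ_Q| = 3.

Equivalence classes: [78], [79=80], [81=82].
Quotient map π: X → X/∼ sends 78 ↦ [78], 79 ↦ [79=80], 80 ↦ [79=80], 81 ↦ [81=82], 82 ↦ [81=82].
For each subset V ⊆ X/∼, compute π^{-1}(V) ⊆ X and check whether π^{-1}(V) ∈ τ. V is open in τ_Q iff π^{-1}(V) ∈ τ.
  V = {}: π^{-1}(V) = ∅ ∈ τ ✓.
  V = {[78]}: π^{-1}(V) = {78} ∉ τ ✗.
  V = {[79=80]}: π^{-1}(V) = {79, 80} ∉ τ ✗.
  V = {[78], [79=80]}: π^{-1}(V) = {78, 79, 80} ∉ τ ✗.
  V = {[81=82]}: π^{-1}(V) = {81, 82} ∉ τ ✗.
  V = {[78], [81=82]}: π^{-1}(V) = {78, 81, 82} ∉ τ ✗.
  V = {[79=80], [81=82]}: π^{-1}(V) = {79, 80, 81, 82} ∈ τ ✓.
  V = {[78], [79=80], [81=82]}: π^{-1}(V) = {78, 79, 80, 81, 82} ∈ τ ✓.
Open sets in the quotient: τ_Q = {{}, {[79=80], [81=82]}, {[78], [79=80], [81=82]}} (3 elements).


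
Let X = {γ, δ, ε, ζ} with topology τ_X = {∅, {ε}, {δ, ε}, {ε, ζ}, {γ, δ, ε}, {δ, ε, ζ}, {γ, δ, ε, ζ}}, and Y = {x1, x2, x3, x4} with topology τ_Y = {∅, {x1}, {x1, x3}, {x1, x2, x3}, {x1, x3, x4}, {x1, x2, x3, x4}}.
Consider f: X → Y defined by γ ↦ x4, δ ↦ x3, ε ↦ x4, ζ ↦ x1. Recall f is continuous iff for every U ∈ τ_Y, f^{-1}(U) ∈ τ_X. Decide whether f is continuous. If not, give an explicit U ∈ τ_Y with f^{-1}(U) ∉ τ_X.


f is NOT continuous.

Compute f^{-1}(U) for each U ∈ τ_Y:
  U = ∅: f^{-1}(U) = ∅ ∈ τ_X ✓.
  U = {x1}: f^{-1}(U) = {ζ} ∉ τ_X ✗.
  U = {x1, x3}: f^{-1}(U) = {δ, ζ} ∉ τ_X ✗.
  U = {x1, x2, x3}: f^{-1}(U) = {δ, ζ} ∉ τ_X ✗.
  U = {x1, x3, x4}: f^{-1}(U) = {γ, δ, ε, ζ} ∈ τ_X ✓.
  U = {x1, x2, x3, x4}: f^{-1}(U) = {γ, δ, ε, ζ} ∈ τ_X ✓.
Found U = {x1} with f^{-1}(U) = {ζ} not in τ_X. Therefore f is NOT continuous.


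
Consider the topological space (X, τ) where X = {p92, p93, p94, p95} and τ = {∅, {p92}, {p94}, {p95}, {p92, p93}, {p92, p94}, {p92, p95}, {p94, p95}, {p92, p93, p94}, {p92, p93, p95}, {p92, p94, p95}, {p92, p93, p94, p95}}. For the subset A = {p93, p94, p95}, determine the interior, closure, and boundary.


int(A) = {p94, p95}, cl(A) = {p93, p94, p95}, ∂A = {p93}.

Closed sets in (X, τ) are complements of opens:
  closed(X, τ) = {∅, {p93}, {p94}, {p95}, {p92, p93}, {p93, p94}, {p93, p95}, {p94, p95}, {p92, p93, p94}, {p92, p93, p95}, {p93, p94, p95}, {p92, p93, p94, p95}}.
int(A) = ⋃ {U ∈ τ : U ⊆ A}. Opens contained in A: ∅, {p94}, {p95}, {p94, p95}.
Taking the union of these: int(A) = {p94, p95}.
cl(A) = ⋂ {C closed : A ⊆ C}. Closed sets containing A: {p93, p94, p95}, {p92, p93, p94, p95}.
Intersecting these: cl(A) = {p93, p94, p95}.
∂A = cl(A) ∖ int(A) = {p93, p94, p95} ∖ {p94, p95} = {p93}.


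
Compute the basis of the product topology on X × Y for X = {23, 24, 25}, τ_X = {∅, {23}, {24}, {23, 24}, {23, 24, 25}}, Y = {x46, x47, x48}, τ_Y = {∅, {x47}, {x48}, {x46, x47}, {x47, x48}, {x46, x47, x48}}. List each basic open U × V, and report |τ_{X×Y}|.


Basis B = {∅ × ∅, {23} × {x47}, {23} × {x48}, {24} × {x47}, {24} × {x48}, {23} × {x46, x47}, {23} × {x47, x48}, {23, 24} × {x47}, {23, 24} × {x48}, {24} × {x46, x47}, {24} × {x47, x48}, {23} × {x46, x47, x48}, {23, 24, 25} × {x47}, {23, 24, 25} × {x48}, {24} × {x46, x47, x48}, {23, 24} × {x46, x47}, {23, 24} × {x47, x48}, {23, 24} × {x46, x47, x48}, {23, 24, 25} × {x46, x47}, {23, 24, 25} × {x47, x48}, {23, 24, 25} × {x46, x47, x48}}; |τ_{X×Y}| = 70.

Enumerate products U × V with U ∈ τ_X, V ∈ τ_Y (deduplicated):
  ∅ × ∅ = {} (∅)
  {23} × {x47} = {(23,x47)}
  {23} × {x48} = {(23,x48)}
  {24} × {x47} = {(24,x47)}
  {24} × {x48} = {(24,x48)}
  {23} × {x46, x47} = {(23,x46), (23,x47)}
  {23} × {x47, x48} = {(23,x47), (23,x48)}
  {23, 24} × {x47} = {(23,x47), (24,x47)}
  {23, 24} × {x48} = {(23,x48), (24,x48)}
  {24} × {x46, x47} = {(24,x46), (24,x47)}
  {24} × {x47, x48} = {(24,x47), (24,x48)}
  {23} × {x46, x47, x48} = {(23,x46), (23,x47), (23,x48)}
  {23, 24, 25} × {x47} = {(23,x47), (24,x47), (25,x47)}
  {23, 24, 25} × {x48} = {(23,x48), (24,x48), (25,x48)}
  {24} × {x46, x47, x48} = {(24,x46), (24,x47), (24,x48)}
  {23, 24} × {x46, x47} = {(23,x46), (23,x47), (24,x46), (24,x47)}
  {23, 24} × {x47, x48} = {(23,x47), (23,x48), (24,x47), (24,x48)}
  {23, 24} × {x46, x47, x48} = {(23,x46), (23,x47), (23,x48), (24,x46), (24,x47), (24,x48)}
  {23, 24, 25} × {x46, x47} = {(23,x46), (23,x47), (24,x46), (24,x47), (25,x46), (25,x47)}
  {23, 24, 25} × {x47, x48} = {(23,x47), (23,x48), (24,x47), (24,x48), (25,x47), (25,x48)}
  {23, 24, 25} × {x46, x47, x48} = {(23,x46), (23,x47), (23,x48), (24,x46), (24,x47), (24,x48), (25,x46), (25,x47), (25,x48)}
These 21 distinct sets form the basis B.
Close under arbitrary unions to get τ_{X×Y}; counting gives |τ_{X×Y}| = 70.
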